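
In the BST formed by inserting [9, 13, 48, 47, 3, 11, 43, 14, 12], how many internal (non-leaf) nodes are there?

Tree built from: [9, 13, 48, 47, 3, 11, 43, 14, 12]
Tree (level-order array): [9, 3, 13, None, None, 11, 48, None, 12, 47, None, None, None, 43, None, 14]
Rule: An internal node has at least one child.
Per-node child counts:
  node 9: 2 child(ren)
  node 3: 0 child(ren)
  node 13: 2 child(ren)
  node 11: 1 child(ren)
  node 12: 0 child(ren)
  node 48: 1 child(ren)
  node 47: 1 child(ren)
  node 43: 1 child(ren)
  node 14: 0 child(ren)
Matching nodes: [9, 13, 11, 48, 47, 43]
Count of internal (non-leaf) nodes: 6


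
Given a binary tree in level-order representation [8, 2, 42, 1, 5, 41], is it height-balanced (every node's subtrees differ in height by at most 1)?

Tree (level-order array): [8, 2, 42, 1, 5, 41]
Definition: a tree is height-balanced if, at every node, |h(left) - h(right)| <= 1 (empty subtree has height -1).
Bottom-up per-node check:
  node 1: h_left=-1, h_right=-1, diff=0 [OK], height=0
  node 5: h_left=-1, h_right=-1, diff=0 [OK], height=0
  node 2: h_left=0, h_right=0, diff=0 [OK], height=1
  node 41: h_left=-1, h_right=-1, diff=0 [OK], height=0
  node 42: h_left=0, h_right=-1, diff=1 [OK], height=1
  node 8: h_left=1, h_right=1, diff=0 [OK], height=2
All nodes satisfy the balance condition.
Result: Balanced


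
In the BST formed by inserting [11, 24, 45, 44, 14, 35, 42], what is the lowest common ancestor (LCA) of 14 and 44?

Tree insertion order: [11, 24, 45, 44, 14, 35, 42]
Tree (level-order array): [11, None, 24, 14, 45, None, None, 44, None, 35, None, None, 42]
In a BST, the LCA of p=14, q=44 is the first node v on the
root-to-leaf path with p <= v <= q (go left if both < v, right if both > v).
Walk from root:
  at 11: both 14 and 44 > 11, go right
  at 24: 14 <= 24 <= 44, this is the LCA
LCA = 24


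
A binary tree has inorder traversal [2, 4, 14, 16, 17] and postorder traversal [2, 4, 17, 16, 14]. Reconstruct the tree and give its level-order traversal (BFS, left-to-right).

Inorder:   [2, 4, 14, 16, 17]
Postorder: [2, 4, 17, 16, 14]
Algorithm: postorder visits root last, so walk postorder right-to-left;
each value is the root of the current inorder slice — split it at that
value, recurse on the right subtree first, then the left.
Recursive splits:
  root=14; inorder splits into left=[2, 4], right=[16, 17]
  root=16; inorder splits into left=[], right=[17]
  root=17; inorder splits into left=[], right=[]
  root=4; inorder splits into left=[2], right=[]
  root=2; inorder splits into left=[], right=[]
Reconstructed level-order: [14, 4, 16, 2, 17]


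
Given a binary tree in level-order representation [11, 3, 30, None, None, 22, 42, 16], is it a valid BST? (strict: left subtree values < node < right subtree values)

Level-order array: [11, 3, 30, None, None, 22, 42, 16]
Validate using subtree bounds (lo, hi): at each node, require lo < value < hi,
then recurse left with hi=value and right with lo=value.
Preorder trace (stopping at first violation):
  at node 11 with bounds (-inf, +inf): OK
  at node 3 with bounds (-inf, 11): OK
  at node 30 with bounds (11, +inf): OK
  at node 22 with bounds (11, 30): OK
  at node 16 with bounds (11, 22): OK
  at node 42 with bounds (30, +inf): OK
No violation found at any node.
Result: Valid BST


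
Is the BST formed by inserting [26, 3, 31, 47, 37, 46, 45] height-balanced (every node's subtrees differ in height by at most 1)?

Tree (level-order array): [26, 3, 31, None, None, None, 47, 37, None, None, 46, 45]
Definition: a tree is height-balanced if, at every node, |h(left) - h(right)| <= 1 (empty subtree has height -1).
Bottom-up per-node check:
  node 3: h_left=-1, h_right=-1, diff=0 [OK], height=0
  node 45: h_left=-1, h_right=-1, diff=0 [OK], height=0
  node 46: h_left=0, h_right=-1, diff=1 [OK], height=1
  node 37: h_left=-1, h_right=1, diff=2 [FAIL (|-1-1|=2 > 1)], height=2
  node 47: h_left=2, h_right=-1, diff=3 [FAIL (|2--1|=3 > 1)], height=3
  node 31: h_left=-1, h_right=3, diff=4 [FAIL (|-1-3|=4 > 1)], height=4
  node 26: h_left=0, h_right=4, diff=4 [FAIL (|0-4|=4 > 1)], height=5
Node 37 violates the condition: |-1 - 1| = 2 > 1.
Result: Not balanced


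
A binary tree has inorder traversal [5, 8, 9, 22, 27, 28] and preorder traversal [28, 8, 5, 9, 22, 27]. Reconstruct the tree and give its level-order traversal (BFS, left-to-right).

Inorder:  [5, 8, 9, 22, 27, 28]
Preorder: [28, 8, 5, 9, 22, 27]
Algorithm: preorder visits root first, so consume preorder in order;
for each root, split the current inorder slice at that value into
left-subtree inorder and right-subtree inorder, then recurse.
Recursive splits:
  root=28; inorder splits into left=[5, 8, 9, 22, 27], right=[]
  root=8; inorder splits into left=[5], right=[9, 22, 27]
  root=5; inorder splits into left=[], right=[]
  root=9; inorder splits into left=[], right=[22, 27]
  root=22; inorder splits into left=[], right=[27]
  root=27; inorder splits into left=[], right=[]
Reconstructed level-order: [28, 8, 5, 9, 22, 27]


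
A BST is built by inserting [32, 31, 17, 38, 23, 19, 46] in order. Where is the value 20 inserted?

Starting tree (level order): [32, 31, 38, 17, None, None, 46, None, 23, None, None, 19]
Insertion path: 32 -> 31 -> 17 -> 23 -> 19
Result: insert 20 as right child of 19
Final tree (level order): [32, 31, 38, 17, None, None, 46, None, 23, None, None, 19, None, None, 20]


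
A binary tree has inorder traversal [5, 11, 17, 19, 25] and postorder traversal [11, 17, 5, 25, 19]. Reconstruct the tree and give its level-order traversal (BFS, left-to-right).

Inorder:   [5, 11, 17, 19, 25]
Postorder: [11, 17, 5, 25, 19]
Algorithm: postorder visits root last, so walk postorder right-to-left;
each value is the root of the current inorder slice — split it at that
value, recurse on the right subtree first, then the left.
Recursive splits:
  root=19; inorder splits into left=[5, 11, 17], right=[25]
  root=25; inorder splits into left=[], right=[]
  root=5; inorder splits into left=[], right=[11, 17]
  root=17; inorder splits into left=[11], right=[]
  root=11; inorder splits into left=[], right=[]
Reconstructed level-order: [19, 5, 25, 17, 11]


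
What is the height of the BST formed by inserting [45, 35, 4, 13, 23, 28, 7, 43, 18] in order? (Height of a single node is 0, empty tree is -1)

Insertion order: [45, 35, 4, 13, 23, 28, 7, 43, 18]
Tree (level-order array): [45, 35, None, 4, 43, None, 13, None, None, 7, 23, None, None, 18, 28]
Compute height bottom-up (empty subtree = -1):
  height(7) = 1 + max(-1, -1) = 0
  height(18) = 1 + max(-1, -1) = 0
  height(28) = 1 + max(-1, -1) = 0
  height(23) = 1 + max(0, 0) = 1
  height(13) = 1 + max(0, 1) = 2
  height(4) = 1 + max(-1, 2) = 3
  height(43) = 1 + max(-1, -1) = 0
  height(35) = 1 + max(3, 0) = 4
  height(45) = 1 + max(4, -1) = 5
Height = 5


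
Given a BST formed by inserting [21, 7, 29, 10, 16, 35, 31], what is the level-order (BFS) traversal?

Tree insertion order: [21, 7, 29, 10, 16, 35, 31]
Tree (level-order array): [21, 7, 29, None, 10, None, 35, None, 16, 31]
BFS from the root, enqueuing left then right child of each popped node:
  queue [21] -> pop 21, enqueue [7, 29], visited so far: [21]
  queue [7, 29] -> pop 7, enqueue [10], visited so far: [21, 7]
  queue [29, 10] -> pop 29, enqueue [35], visited so far: [21, 7, 29]
  queue [10, 35] -> pop 10, enqueue [16], visited so far: [21, 7, 29, 10]
  queue [35, 16] -> pop 35, enqueue [31], visited so far: [21, 7, 29, 10, 35]
  queue [16, 31] -> pop 16, enqueue [none], visited so far: [21, 7, 29, 10, 35, 16]
  queue [31] -> pop 31, enqueue [none], visited so far: [21, 7, 29, 10, 35, 16, 31]
Result: [21, 7, 29, 10, 35, 16, 31]


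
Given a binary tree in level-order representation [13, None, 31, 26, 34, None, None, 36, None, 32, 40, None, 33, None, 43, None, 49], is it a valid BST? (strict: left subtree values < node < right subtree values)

Level-order array: [13, None, 31, 26, 34, None, None, 36, None, 32, 40, None, 33, None, 43, None, 49]
Validate using subtree bounds (lo, hi): at each node, require lo < value < hi,
then recurse left with hi=value and right with lo=value.
Preorder trace (stopping at first violation):
  at node 13 with bounds (-inf, +inf): OK
  at node 31 with bounds (13, +inf): OK
  at node 26 with bounds (13, 31): OK
  at node 34 with bounds (31, +inf): OK
  at node 36 with bounds (31, 34): VIOLATION
Node 36 violates its bound: not (31 < 36 < 34).
Result: Not a valid BST


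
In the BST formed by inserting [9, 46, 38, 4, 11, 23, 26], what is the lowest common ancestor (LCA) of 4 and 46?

Tree insertion order: [9, 46, 38, 4, 11, 23, 26]
Tree (level-order array): [9, 4, 46, None, None, 38, None, 11, None, None, 23, None, 26]
In a BST, the LCA of p=4, q=46 is the first node v on the
root-to-leaf path with p <= v <= q (go left if both < v, right if both > v).
Walk from root:
  at 9: 4 <= 9 <= 46, this is the LCA
LCA = 9


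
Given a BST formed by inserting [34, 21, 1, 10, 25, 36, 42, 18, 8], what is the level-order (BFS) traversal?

Tree insertion order: [34, 21, 1, 10, 25, 36, 42, 18, 8]
Tree (level-order array): [34, 21, 36, 1, 25, None, 42, None, 10, None, None, None, None, 8, 18]
BFS from the root, enqueuing left then right child of each popped node:
  queue [34] -> pop 34, enqueue [21, 36], visited so far: [34]
  queue [21, 36] -> pop 21, enqueue [1, 25], visited so far: [34, 21]
  queue [36, 1, 25] -> pop 36, enqueue [42], visited so far: [34, 21, 36]
  queue [1, 25, 42] -> pop 1, enqueue [10], visited so far: [34, 21, 36, 1]
  queue [25, 42, 10] -> pop 25, enqueue [none], visited so far: [34, 21, 36, 1, 25]
  queue [42, 10] -> pop 42, enqueue [none], visited so far: [34, 21, 36, 1, 25, 42]
  queue [10] -> pop 10, enqueue [8, 18], visited so far: [34, 21, 36, 1, 25, 42, 10]
  queue [8, 18] -> pop 8, enqueue [none], visited so far: [34, 21, 36, 1, 25, 42, 10, 8]
  queue [18] -> pop 18, enqueue [none], visited so far: [34, 21, 36, 1, 25, 42, 10, 8, 18]
Result: [34, 21, 36, 1, 25, 42, 10, 8, 18]


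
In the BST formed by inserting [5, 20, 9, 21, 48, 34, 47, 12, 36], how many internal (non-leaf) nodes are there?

Tree built from: [5, 20, 9, 21, 48, 34, 47, 12, 36]
Tree (level-order array): [5, None, 20, 9, 21, None, 12, None, 48, None, None, 34, None, None, 47, 36]
Rule: An internal node has at least one child.
Per-node child counts:
  node 5: 1 child(ren)
  node 20: 2 child(ren)
  node 9: 1 child(ren)
  node 12: 0 child(ren)
  node 21: 1 child(ren)
  node 48: 1 child(ren)
  node 34: 1 child(ren)
  node 47: 1 child(ren)
  node 36: 0 child(ren)
Matching nodes: [5, 20, 9, 21, 48, 34, 47]
Count of internal (non-leaf) nodes: 7


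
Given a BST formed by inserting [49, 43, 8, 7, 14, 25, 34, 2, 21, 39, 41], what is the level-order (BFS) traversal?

Tree insertion order: [49, 43, 8, 7, 14, 25, 34, 2, 21, 39, 41]
Tree (level-order array): [49, 43, None, 8, None, 7, 14, 2, None, None, 25, None, None, 21, 34, None, None, None, 39, None, 41]
BFS from the root, enqueuing left then right child of each popped node:
  queue [49] -> pop 49, enqueue [43], visited so far: [49]
  queue [43] -> pop 43, enqueue [8], visited so far: [49, 43]
  queue [8] -> pop 8, enqueue [7, 14], visited so far: [49, 43, 8]
  queue [7, 14] -> pop 7, enqueue [2], visited so far: [49, 43, 8, 7]
  queue [14, 2] -> pop 14, enqueue [25], visited so far: [49, 43, 8, 7, 14]
  queue [2, 25] -> pop 2, enqueue [none], visited so far: [49, 43, 8, 7, 14, 2]
  queue [25] -> pop 25, enqueue [21, 34], visited so far: [49, 43, 8, 7, 14, 2, 25]
  queue [21, 34] -> pop 21, enqueue [none], visited so far: [49, 43, 8, 7, 14, 2, 25, 21]
  queue [34] -> pop 34, enqueue [39], visited so far: [49, 43, 8, 7, 14, 2, 25, 21, 34]
  queue [39] -> pop 39, enqueue [41], visited so far: [49, 43, 8, 7, 14, 2, 25, 21, 34, 39]
  queue [41] -> pop 41, enqueue [none], visited so far: [49, 43, 8, 7, 14, 2, 25, 21, 34, 39, 41]
Result: [49, 43, 8, 7, 14, 2, 25, 21, 34, 39, 41]


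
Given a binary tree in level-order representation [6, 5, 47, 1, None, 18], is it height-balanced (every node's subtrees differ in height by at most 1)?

Tree (level-order array): [6, 5, 47, 1, None, 18]
Definition: a tree is height-balanced if, at every node, |h(left) - h(right)| <= 1 (empty subtree has height -1).
Bottom-up per-node check:
  node 1: h_left=-1, h_right=-1, diff=0 [OK], height=0
  node 5: h_left=0, h_right=-1, diff=1 [OK], height=1
  node 18: h_left=-1, h_right=-1, diff=0 [OK], height=0
  node 47: h_left=0, h_right=-1, diff=1 [OK], height=1
  node 6: h_left=1, h_right=1, diff=0 [OK], height=2
All nodes satisfy the balance condition.
Result: Balanced


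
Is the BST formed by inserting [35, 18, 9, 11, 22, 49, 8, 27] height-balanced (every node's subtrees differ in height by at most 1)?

Tree (level-order array): [35, 18, 49, 9, 22, None, None, 8, 11, None, 27]
Definition: a tree is height-balanced if, at every node, |h(left) - h(right)| <= 1 (empty subtree has height -1).
Bottom-up per-node check:
  node 8: h_left=-1, h_right=-1, diff=0 [OK], height=0
  node 11: h_left=-1, h_right=-1, diff=0 [OK], height=0
  node 9: h_left=0, h_right=0, diff=0 [OK], height=1
  node 27: h_left=-1, h_right=-1, diff=0 [OK], height=0
  node 22: h_left=-1, h_right=0, diff=1 [OK], height=1
  node 18: h_left=1, h_right=1, diff=0 [OK], height=2
  node 49: h_left=-1, h_right=-1, diff=0 [OK], height=0
  node 35: h_left=2, h_right=0, diff=2 [FAIL (|2-0|=2 > 1)], height=3
Node 35 violates the condition: |2 - 0| = 2 > 1.
Result: Not balanced


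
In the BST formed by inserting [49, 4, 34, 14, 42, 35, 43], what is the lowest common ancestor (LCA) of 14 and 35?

Tree insertion order: [49, 4, 34, 14, 42, 35, 43]
Tree (level-order array): [49, 4, None, None, 34, 14, 42, None, None, 35, 43]
In a BST, the LCA of p=14, q=35 is the first node v on the
root-to-leaf path with p <= v <= q (go left if both < v, right if both > v).
Walk from root:
  at 49: both 14 and 35 < 49, go left
  at 4: both 14 and 35 > 4, go right
  at 34: 14 <= 34 <= 35, this is the LCA
LCA = 34


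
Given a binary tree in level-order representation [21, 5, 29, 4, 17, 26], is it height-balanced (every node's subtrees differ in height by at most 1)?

Tree (level-order array): [21, 5, 29, 4, 17, 26]
Definition: a tree is height-balanced if, at every node, |h(left) - h(right)| <= 1 (empty subtree has height -1).
Bottom-up per-node check:
  node 4: h_left=-1, h_right=-1, diff=0 [OK], height=0
  node 17: h_left=-1, h_right=-1, diff=0 [OK], height=0
  node 5: h_left=0, h_right=0, diff=0 [OK], height=1
  node 26: h_left=-1, h_right=-1, diff=0 [OK], height=0
  node 29: h_left=0, h_right=-1, diff=1 [OK], height=1
  node 21: h_left=1, h_right=1, diff=0 [OK], height=2
All nodes satisfy the balance condition.
Result: Balanced


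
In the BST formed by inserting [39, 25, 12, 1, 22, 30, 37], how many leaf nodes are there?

Tree built from: [39, 25, 12, 1, 22, 30, 37]
Tree (level-order array): [39, 25, None, 12, 30, 1, 22, None, 37]
Rule: A leaf has 0 children.
Per-node child counts:
  node 39: 1 child(ren)
  node 25: 2 child(ren)
  node 12: 2 child(ren)
  node 1: 0 child(ren)
  node 22: 0 child(ren)
  node 30: 1 child(ren)
  node 37: 0 child(ren)
Matching nodes: [1, 22, 37]
Count of leaf nodes: 3


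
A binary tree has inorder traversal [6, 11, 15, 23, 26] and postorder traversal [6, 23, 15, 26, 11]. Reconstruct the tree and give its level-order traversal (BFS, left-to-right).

Inorder:   [6, 11, 15, 23, 26]
Postorder: [6, 23, 15, 26, 11]
Algorithm: postorder visits root last, so walk postorder right-to-left;
each value is the root of the current inorder slice — split it at that
value, recurse on the right subtree first, then the left.
Recursive splits:
  root=11; inorder splits into left=[6], right=[15, 23, 26]
  root=26; inorder splits into left=[15, 23], right=[]
  root=15; inorder splits into left=[], right=[23]
  root=23; inorder splits into left=[], right=[]
  root=6; inorder splits into left=[], right=[]
Reconstructed level-order: [11, 6, 26, 15, 23]


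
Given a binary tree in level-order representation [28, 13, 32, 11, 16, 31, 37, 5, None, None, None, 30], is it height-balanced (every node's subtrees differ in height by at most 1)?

Tree (level-order array): [28, 13, 32, 11, 16, 31, 37, 5, None, None, None, 30]
Definition: a tree is height-balanced if, at every node, |h(left) - h(right)| <= 1 (empty subtree has height -1).
Bottom-up per-node check:
  node 5: h_left=-1, h_right=-1, diff=0 [OK], height=0
  node 11: h_left=0, h_right=-1, diff=1 [OK], height=1
  node 16: h_left=-1, h_right=-1, diff=0 [OK], height=0
  node 13: h_left=1, h_right=0, diff=1 [OK], height=2
  node 30: h_left=-1, h_right=-1, diff=0 [OK], height=0
  node 31: h_left=0, h_right=-1, diff=1 [OK], height=1
  node 37: h_left=-1, h_right=-1, diff=0 [OK], height=0
  node 32: h_left=1, h_right=0, diff=1 [OK], height=2
  node 28: h_left=2, h_right=2, diff=0 [OK], height=3
All nodes satisfy the balance condition.
Result: Balanced


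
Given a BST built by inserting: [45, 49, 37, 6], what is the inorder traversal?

Tree insertion order: [45, 49, 37, 6]
Tree (level-order array): [45, 37, 49, 6]
Inorder traversal: [6, 37, 45, 49]


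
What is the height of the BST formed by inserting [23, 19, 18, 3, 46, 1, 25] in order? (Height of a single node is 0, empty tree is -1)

Insertion order: [23, 19, 18, 3, 46, 1, 25]
Tree (level-order array): [23, 19, 46, 18, None, 25, None, 3, None, None, None, 1]
Compute height bottom-up (empty subtree = -1):
  height(1) = 1 + max(-1, -1) = 0
  height(3) = 1 + max(0, -1) = 1
  height(18) = 1 + max(1, -1) = 2
  height(19) = 1 + max(2, -1) = 3
  height(25) = 1 + max(-1, -1) = 0
  height(46) = 1 + max(0, -1) = 1
  height(23) = 1 + max(3, 1) = 4
Height = 4


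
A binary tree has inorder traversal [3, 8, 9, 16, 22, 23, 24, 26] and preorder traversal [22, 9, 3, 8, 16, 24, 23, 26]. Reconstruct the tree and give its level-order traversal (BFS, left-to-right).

Inorder:  [3, 8, 9, 16, 22, 23, 24, 26]
Preorder: [22, 9, 3, 8, 16, 24, 23, 26]
Algorithm: preorder visits root first, so consume preorder in order;
for each root, split the current inorder slice at that value into
left-subtree inorder and right-subtree inorder, then recurse.
Recursive splits:
  root=22; inorder splits into left=[3, 8, 9, 16], right=[23, 24, 26]
  root=9; inorder splits into left=[3, 8], right=[16]
  root=3; inorder splits into left=[], right=[8]
  root=8; inorder splits into left=[], right=[]
  root=16; inorder splits into left=[], right=[]
  root=24; inorder splits into left=[23], right=[26]
  root=23; inorder splits into left=[], right=[]
  root=26; inorder splits into left=[], right=[]
Reconstructed level-order: [22, 9, 24, 3, 16, 23, 26, 8]


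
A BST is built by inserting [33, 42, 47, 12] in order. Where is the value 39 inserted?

Starting tree (level order): [33, 12, 42, None, None, None, 47]
Insertion path: 33 -> 42
Result: insert 39 as left child of 42
Final tree (level order): [33, 12, 42, None, None, 39, 47]


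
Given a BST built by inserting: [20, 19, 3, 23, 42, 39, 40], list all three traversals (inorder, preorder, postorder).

Tree insertion order: [20, 19, 3, 23, 42, 39, 40]
Tree (level-order array): [20, 19, 23, 3, None, None, 42, None, None, 39, None, None, 40]
Inorder (L, root, R): [3, 19, 20, 23, 39, 40, 42]
Preorder (root, L, R): [20, 19, 3, 23, 42, 39, 40]
Postorder (L, R, root): [3, 19, 40, 39, 42, 23, 20]


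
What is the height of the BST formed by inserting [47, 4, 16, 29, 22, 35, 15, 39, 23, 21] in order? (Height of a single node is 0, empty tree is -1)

Insertion order: [47, 4, 16, 29, 22, 35, 15, 39, 23, 21]
Tree (level-order array): [47, 4, None, None, 16, 15, 29, None, None, 22, 35, 21, 23, None, 39]
Compute height bottom-up (empty subtree = -1):
  height(15) = 1 + max(-1, -1) = 0
  height(21) = 1 + max(-1, -1) = 0
  height(23) = 1 + max(-1, -1) = 0
  height(22) = 1 + max(0, 0) = 1
  height(39) = 1 + max(-1, -1) = 0
  height(35) = 1 + max(-1, 0) = 1
  height(29) = 1 + max(1, 1) = 2
  height(16) = 1 + max(0, 2) = 3
  height(4) = 1 + max(-1, 3) = 4
  height(47) = 1 + max(4, -1) = 5
Height = 5


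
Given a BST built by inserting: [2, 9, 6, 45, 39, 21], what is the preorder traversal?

Tree insertion order: [2, 9, 6, 45, 39, 21]
Tree (level-order array): [2, None, 9, 6, 45, None, None, 39, None, 21]
Preorder traversal: [2, 9, 6, 45, 39, 21]


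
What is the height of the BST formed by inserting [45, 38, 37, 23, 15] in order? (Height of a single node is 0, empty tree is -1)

Insertion order: [45, 38, 37, 23, 15]
Tree (level-order array): [45, 38, None, 37, None, 23, None, 15]
Compute height bottom-up (empty subtree = -1):
  height(15) = 1 + max(-1, -1) = 0
  height(23) = 1 + max(0, -1) = 1
  height(37) = 1 + max(1, -1) = 2
  height(38) = 1 + max(2, -1) = 3
  height(45) = 1 + max(3, -1) = 4
Height = 4


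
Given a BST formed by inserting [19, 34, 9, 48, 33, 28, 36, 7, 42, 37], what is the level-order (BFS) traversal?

Tree insertion order: [19, 34, 9, 48, 33, 28, 36, 7, 42, 37]
Tree (level-order array): [19, 9, 34, 7, None, 33, 48, None, None, 28, None, 36, None, None, None, None, 42, 37]
BFS from the root, enqueuing left then right child of each popped node:
  queue [19] -> pop 19, enqueue [9, 34], visited so far: [19]
  queue [9, 34] -> pop 9, enqueue [7], visited so far: [19, 9]
  queue [34, 7] -> pop 34, enqueue [33, 48], visited so far: [19, 9, 34]
  queue [7, 33, 48] -> pop 7, enqueue [none], visited so far: [19, 9, 34, 7]
  queue [33, 48] -> pop 33, enqueue [28], visited so far: [19, 9, 34, 7, 33]
  queue [48, 28] -> pop 48, enqueue [36], visited so far: [19, 9, 34, 7, 33, 48]
  queue [28, 36] -> pop 28, enqueue [none], visited so far: [19, 9, 34, 7, 33, 48, 28]
  queue [36] -> pop 36, enqueue [42], visited so far: [19, 9, 34, 7, 33, 48, 28, 36]
  queue [42] -> pop 42, enqueue [37], visited so far: [19, 9, 34, 7, 33, 48, 28, 36, 42]
  queue [37] -> pop 37, enqueue [none], visited so far: [19, 9, 34, 7, 33, 48, 28, 36, 42, 37]
Result: [19, 9, 34, 7, 33, 48, 28, 36, 42, 37]


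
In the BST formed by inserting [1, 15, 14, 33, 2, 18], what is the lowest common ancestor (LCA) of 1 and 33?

Tree insertion order: [1, 15, 14, 33, 2, 18]
Tree (level-order array): [1, None, 15, 14, 33, 2, None, 18]
In a BST, the LCA of p=1, q=33 is the first node v on the
root-to-leaf path with p <= v <= q (go left if both < v, right if both > v).
Walk from root:
  at 1: 1 <= 1 <= 33, this is the LCA
LCA = 1


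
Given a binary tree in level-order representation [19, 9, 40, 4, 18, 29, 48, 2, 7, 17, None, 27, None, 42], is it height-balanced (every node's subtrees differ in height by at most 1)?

Tree (level-order array): [19, 9, 40, 4, 18, 29, 48, 2, 7, 17, None, 27, None, 42]
Definition: a tree is height-balanced if, at every node, |h(left) - h(right)| <= 1 (empty subtree has height -1).
Bottom-up per-node check:
  node 2: h_left=-1, h_right=-1, diff=0 [OK], height=0
  node 7: h_left=-1, h_right=-1, diff=0 [OK], height=0
  node 4: h_left=0, h_right=0, diff=0 [OK], height=1
  node 17: h_left=-1, h_right=-1, diff=0 [OK], height=0
  node 18: h_left=0, h_right=-1, diff=1 [OK], height=1
  node 9: h_left=1, h_right=1, diff=0 [OK], height=2
  node 27: h_left=-1, h_right=-1, diff=0 [OK], height=0
  node 29: h_left=0, h_right=-1, diff=1 [OK], height=1
  node 42: h_left=-1, h_right=-1, diff=0 [OK], height=0
  node 48: h_left=0, h_right=-1, diff=1 [OK], height=1
  node 40: h_left=1, h_right=1, diff=0 [OK], height=2
  node 19: h_left=2, h_right=2, diff=0 [OK], height=3
All nodes satisfy the balance condition.
Result: Balanced


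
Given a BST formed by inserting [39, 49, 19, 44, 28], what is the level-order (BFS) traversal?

Tree insertion order: [39, 49, 19, 44, 28]
Tree (level-order array): [39, 19, 49, None, 28, 44]
BFS from the root, enqueuing left then right child of each popped node:
  queue [39] -> pop 39, enqueue [19, 49], visited so far: [39]
  queue [19, 49] -> pop 19, enqueue [28], visited so far: [39, 19]
  queue [49, 28] -> pop 49, enqueue [44], visited so far: [39, 19, 49]
  queue [28, 44] -> pop 28, enqueue [none], visited so far: [39, 19, 49, 28]
  queue [44] -> pop 44, enqueue [none], visited so far: [39, 19, 49, 28, 44]
Result: [39, 19, 49, 28, 44]


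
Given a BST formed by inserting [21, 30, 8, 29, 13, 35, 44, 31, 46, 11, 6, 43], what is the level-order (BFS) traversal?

Tree insertion order: [21, 30, 8, 29, 13, 35, 44, 31, 46, 11, 6, 43]
Tree (level-order array): [21, 8, 30, 6, 13, 29, 35, None, None, 11, None, None, None, 31, 44, None, None, None, None, 43, 46]
BFS from the root, enqueuing left then right child of each popped node:
  queue [21] -> pop 21, enqueue [8, 30], visited so far: [21]
  queue [8, 30] -> pop 8, enqueue [6, 13], visited so far: [21, 8]
  queue [30, 6, 13] -> pop 30, enqueue [29, 35], visited so far: [21, 8, 30]
  queue [6, 13, 29, 35] -> pop 6, enqueue [none], visited so far: [21, 8, 30, 6]
  queue [13, 29, 35] -> pop 13, enqueue [11], visited so far: [21, 8, 30, 6, 13]
  queue [29, 35, 11] -> pop 29, enqueue [none], visited so far: [21, 8, 30, 6, 13, 29]
  queue [35, 11] -> pop 35, enqueue [31, 44], visited so far: [21, 8, 30, 6, 13, 29, 35]
  queue [11, 31, 44] -> pop 11, enqueue [none], visited so far: [21, 8, 30, 6, 13, 29, 35, 11]
  queue [31, 44] -> pop 31, enqueue [none], visited so far: [21, 8, 30, 6, 13, 29, 35, 11, 31]
  queue [44] -> pop 44, enqueue [43, 46], visited so far: [21, 8, 30, 6, 13, 29, 35, 11, 31, 44]
  queue [43, 46] -> pop 43, enqueue [none], visited so far: [21, 8, 30, 6, 13, 29, 35, 11, 31, 44, 43]
  queue [46] -> pop 46, enqueue [none], visited so far: [21, 8, 30, 6, 13, 29, 35, 11, 31, 44, 43, 46]
Result: [21, 8, 30, 6, 13, 29, 35, 11, 31, 44, 43, 46]


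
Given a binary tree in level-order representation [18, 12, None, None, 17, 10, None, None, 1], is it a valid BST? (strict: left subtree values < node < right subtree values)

Level-order array: [18, 12, None, None, 17, 10, None, None, 1]
Validate using subtree bounds (lo, hi): at each node, require lo < value < hi,
then recurse left with hi=value and right with lo=value.
Preorder trace (stopping at first violation):
  at node 18 with bounds (-inf, +inf): OK
  at node 12 with bounds (-inf, 18): OK
  at node 17 with bounds (12, 18): OK
  at node 10 with bounds (12, 17): VIOLATION
Node 10 violates its bound: not (12 < 10 < 17).
Result: Not a valid BST


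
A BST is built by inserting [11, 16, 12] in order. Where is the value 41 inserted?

Starting tree (level order): [11, None, 16, 12]
Insertion path: 11 -> 16
Result: insert 41 as right child of 16
Final tree (level order): [11, None, 16, 12, 41]


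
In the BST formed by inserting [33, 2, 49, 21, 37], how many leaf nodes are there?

Tree built from: [33, 2, 49, 21, 37]
Tree (level-order array): [33, 2, 49, None, 21, 37]
Rule: A leaf has 0 children.
Per-node child counts:
  node 33: 2 child(ren)
  node 2: 1 child(ren)
  node 21: 0 child(ren)
  node 49: 1 child(ren)
  node 37: 0 child(ren)
Matching nodes: [21, 37]
Count of leaf nodes: 2


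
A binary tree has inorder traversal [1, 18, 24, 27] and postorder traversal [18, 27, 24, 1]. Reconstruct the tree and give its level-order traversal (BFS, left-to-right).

Inorder:   [1, 18, 24, 27]
Postorder: [18, 27, 24, 1]
Algorithm: postorder visits root last, so walk postorder right-to-left;
each value is the root of the current inorder slice — split it at that
value, recurse on the right subtree first, then the left.
Recursive splits:
  root=1; inorder splits into left=[], right=[18, 24, 27]
  root=24; inorder splits into left=[18], right=[27]
  root=27; inorder splits into left=[], right=[]
  root=18; inorder splits into left=[], right=[]
Reconstructed level-order: [1, 24, 18, 27]


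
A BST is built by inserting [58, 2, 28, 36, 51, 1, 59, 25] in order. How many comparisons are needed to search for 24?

Search path for 24: 58 -> 2 -> 28 -> 25
Found: False
Comparisons: 4


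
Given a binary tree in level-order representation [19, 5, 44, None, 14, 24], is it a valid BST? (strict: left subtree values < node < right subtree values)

Level-order array: [19, 5, 44, None, 14, 24]
Validate using subtree bounds (lo, hi): at each node, require lo < value < hi,
then recurse left with hi=value and right with lo=value.
Preorder trace (stopping at first violation):
  at node 19 with bounds (-inf, +inf): OK
  at node 5 with bounds (-inf, 19): OK
  at node 14 with bounds (5, 19): OK
  at node 44 with bounds (19, +inf): OK
  at node 24 with bounds (19, 44): OK
No violation found at any node.
Result: Valid BST


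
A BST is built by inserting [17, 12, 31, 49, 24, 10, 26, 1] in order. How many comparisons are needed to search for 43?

Search path for 43: 17 -> 31 -> 49
Found: False
Comparisons: 3


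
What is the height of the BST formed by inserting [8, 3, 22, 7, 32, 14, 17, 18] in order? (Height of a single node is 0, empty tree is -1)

Insertion order: [8, 3, 22, 7, 32, 14, 17, 18]
Tree (level-order array): [8, 3, 22, None, 7, 14, 32, None, None, None, 17, None, None, None, 18]
Compute height bottom-up (empty subtree = -1):
  height(7) = 1 + max(-1, -1) = 0
  height(3) = 1 + max(-1, 0) = 1
  height(18) = 1 + max(-1, -1) = 0
  height(17) = 1 + max(-1, 0) = 1
  height(14) = 1 + max(-1, 1) = 2
  height(32) = 1 + max(-1, -1) = 0
  height(22) = 1 + max(2, 0) = 3
  height(8) = 1 + max(1, 3) = 4
Height = 4


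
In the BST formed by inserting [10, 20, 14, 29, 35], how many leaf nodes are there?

Tree built from: [10, 20, 14, 29, 35]
Tree (level-order array): [10, None, 20, 14, 29, None, None, None, 35]
Rule: A leaf has 0 children.
Per-node child counts:
  node 10: 1 child(ren)
  node 20: 2 child(ren)
  node 14: 0 child(ren)
  node 29: 1 child(ren)
  node 35: 0 child(ren)
Matching nodes: [14, 35]
Count of leaf nodes: 2


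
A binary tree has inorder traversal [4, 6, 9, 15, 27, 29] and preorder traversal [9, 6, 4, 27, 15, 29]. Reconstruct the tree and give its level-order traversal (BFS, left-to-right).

Inorder:  [4, 6, 9, 15, 27, 29]
Preorder: [9, 6, 4, 27, 15, 29]
Algorithm: preorder visits root first, so consume preorder in order;
for each root, split the current inorder slice at that value into
left-subtree inorder and right-subtree inorder, then recurse.
Recursive splits:
  root=9; inorder splits into left=[4, 6], right=[15, 27, 29]
  root=6; inorder splits into left=[4], right=[]
  root=4; inorder splits into left=[], right=[]
  root=27; inorder splits into left=[15], right=[29]
  root=15; inorder splits into left=[], right=[]
  root=29; inorder splits into left=[], right=[]
Reconstructed level-order: [9, 6, 27, 4, 15, 29]


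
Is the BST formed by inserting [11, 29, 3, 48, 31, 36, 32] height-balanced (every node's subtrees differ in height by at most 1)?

Tree (level-order array): [11, 3, 29, None, None, None, 48, 31, None, None, 36, 32]
Definition: a tree is height-balanced if, at every node, |h(left) - h(right)| <= 1 (empty subtree has height -1).
Bottom-up per-node check:
  node 3: h_left=-1, h_right=-1, diff=0 [OK], height=0
  node 32: h_left=-1, h_right=-1, diff=0 [OK], height=0
  node 36: h_left=0, h_right=-1, diff=1 [OK], height=1
  node 31: h_left=-1, h_right=1, diff=2 [FAIL (|-1-1|=2 > 1)], height=2
  node 48: h_left=2, h_right=-1, diff=3 [FAIL (|2--1|=3 > 1)], height=3
  node 29: h_left=-1, h_right=3, diff=4 [FAIL (|-1-3|=4 > 1)], height=4
  node 11: h_left=0, h_right=4, diff=4 [FAIL (|0-4|=4 > 1)], height=5
Node 31 violates the condition: |-1 - 1| = 2 > 1.
Result: Not balanced


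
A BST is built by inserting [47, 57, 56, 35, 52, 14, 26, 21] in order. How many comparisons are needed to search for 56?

Search path for 56: 47 -> 57 -> 56
Found: True
Comparisons: 3


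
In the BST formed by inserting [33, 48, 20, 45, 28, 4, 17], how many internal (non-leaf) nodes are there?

Tree built from: [33, 48, 20, 45, 28, 4, 17]
Tree (level-order array): [33, 20, 48, 4, 28, 45, None, None, 17]
Rule: An internal node has at least one child.
Per-node child counts:
  node 33: 2 child(ren)
  node 20: 2 child(ren)
  node 4: 1 child(ren)
  node 17: 0 child(ren)
  node 28: 0 child(ren)
  node 48: 1 child(ren)
  node 45: 0 child(ren)
Matching nodes: [33, 20, 4, 48]
Count of internal (non-leaf) nodes: 4


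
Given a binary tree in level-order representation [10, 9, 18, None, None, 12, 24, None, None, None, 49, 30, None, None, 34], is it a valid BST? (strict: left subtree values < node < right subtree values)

Level-order array: [10, 9, 18, None, None, 12, 24, None, None, None, 49, 30, None, None, 34]
Validate using subtree bounds (lo, hi): at each node, require lo < value < hi,
then recurse left with hi=value and right with lo=value.
Preorder trace (stopping at first violation):
  at node 10 with bounds (-inf, +inf): OK
  at node 9 with bounds (-inf, 10): OK
  at node 18 with bounds (10, +inf): OK
  at node 12 with bounds (10, 18): OK
  at node 24 with bounds (18, +inf): OK
  at node 49 with bounds (24, +inf): OK
  at node 30 with bounds (24, 49): OK
  at node 34 with bounds (30, 49): OK
No violation found at any node.
Result: Valid BST


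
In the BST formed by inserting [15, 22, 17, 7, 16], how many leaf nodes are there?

Tree built from: [15, 22, 17, 7, 16]
Tree (level-order array): [15, 7, 22, None, None, 17, None, 16]
Rule: A leaf has 0 children.
Per-node child counts:
  node 15: 2 child(ren)
  node 7: 0 child(ren)
  node 22: 1 child(ren)
  node 17: 1 child(ren)
  node 16: 0 child(ren)
Matching nodes: [7, 16]
Count of leaf nodes: 2


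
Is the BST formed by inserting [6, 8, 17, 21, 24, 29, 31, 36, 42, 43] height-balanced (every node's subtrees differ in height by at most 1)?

Tree (level-order array): [6, None, 8, None, 17, None, 21, None, 24, None, 29, None, 31, None, 36, None, 42, None, 43]
Definition: a tree is height-balanced if, at every node, |h(left) - h(right)| <= 1 (empty subtree has height -1).
Bottom-up per-node check:
  node 43: h_left=-1, h_right=-1, diff=0 [OK], height=0
  node 42: h_left=-1, h_right=0, diff=1 [OK], height=1
  node 36: h_left=-1, h_right=1, diff=2 [FAIL (|-1-1|=2 > 1)], height=2
  node 31: h_left=-1, h_right=2, diff=3 [FAIL (|-1-2|=3 > 1)], height=3
  node 29: h_left=-1, h_right=3, diff=4 [FAIL (|-1-3|=4 > 1)], height=4
  node 24: h_left=-1, h_right=4, diff=5 [FAIL (|-1-4|=5 > 1)], height=5
  node 21: h_left=-1, h_right=5, diff=6 [FAIL (|-1-5|=6 > 1)], height=6
  node 17: h_left=-1, h_right=6, diff=7 [FAIL (|-1-6|=7 > 1)], height=7
  node 8: h_left=-1, h_right=7, diff=8 [FAIL (|-1-7|=8 > 1)], height=8
  node 6: h_left=-1, h_right=8, diff=9 [FAIL (|-1-8|=9 > 1)], height=9
Node 36 violates the condition: |-1 - 1| = 2 > 1.
Result: Not balanced


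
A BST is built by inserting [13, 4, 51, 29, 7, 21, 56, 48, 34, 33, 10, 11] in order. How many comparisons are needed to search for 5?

Search path for 5: 13 -> 4 -> 7
Found: False
Comparisons: 3


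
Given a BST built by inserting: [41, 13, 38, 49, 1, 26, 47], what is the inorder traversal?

Tree insertion order: [41, 13, 38, 49, 1, 26, 47]
Tree (level-order array): [41, 13, 49, 1, 38, 47, None, None, None, 26]
Inorder traversal: [1, 13, 26, 38, 41, 47, 49]


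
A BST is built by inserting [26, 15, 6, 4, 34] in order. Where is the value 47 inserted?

Starting tree (level order): [26, 15, 34, 6, None, None, None, 4]
Insertion path: 26 -> 34
Result: insert 47 as right child of 34
Final tree (level order): [26, 15, 34, 6, None, None, 47, 4]


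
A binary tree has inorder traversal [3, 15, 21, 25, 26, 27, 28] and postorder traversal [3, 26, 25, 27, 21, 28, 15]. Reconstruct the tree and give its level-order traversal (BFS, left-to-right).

Inorder:   [3, 15, 21, 25, 26, 27, 28]
Postorder: [3, 26, 25, 27, 21, 28, 15]
Algorithm: postorder visits root last, so walk postorder right-to-left;
each value is the root of the current inorder slice — split it at that
value, recurse on the right subtree first, then the left.
Recursive splits:
  root=15; inorder splits into left=[3], right=[21, 25, 26, 27, 28]
  root=28; inorder splits into left=[21, 25, 26, 27], right=[]
  root=21; inorder splits into left=[], right=[25, 26, 27]
  root=27; inorder splits into left=[25, 26], right=[]
  root=25; inorder splits into left=[], right=[26]
  root=26; inorder splits into left=[], right=[]
  root=3; inorder splits into left=[], right=[]
Reconstructed level-order: [15, 3, 28, 21, 27, 25, 26]


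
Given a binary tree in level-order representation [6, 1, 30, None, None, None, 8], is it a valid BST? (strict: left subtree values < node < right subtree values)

Level-order array: [6, 1, 30, None, None, None, 8]
Validate using subtree bounds (lo, hi): at each node, require lo < value < hi,
then recurse left with hi=value and right with lo=value.
Preorder trace (stopping at first violation):
  at node 6 with bounds (-inf, +inf): OK
  at node 1 with bounds (-inf, 6): OK
  at node 30 with bounds (6, +inf): OK
  at node 8 with bounds (30, +inf): VIOLATION
Node 8 violates its bound: not (30 < 8 < +inf).
Result: Not a valid BST


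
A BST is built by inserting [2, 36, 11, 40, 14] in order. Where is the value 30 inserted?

Starting tree (level order): [2, None, 36, 11, 40, None, 14]
Insertion path: 2 -> 36 -> 11 -> 14
Result: insert 30 as right child of 14
Final tree (level order): [2, None, 36, 11, 40, None, 14, None, None, None, 30]


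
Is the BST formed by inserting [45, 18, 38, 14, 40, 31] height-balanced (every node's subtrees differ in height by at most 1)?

Tree (level-order array): [45, 18, None, 14, 38, None, None, 31, 40]
Definition: a tree is height-balanced if, at every node, |h(left) - h(right)| <= 1 (empty subtree has height -1).
Bottom-up per-node check:
  node 14: h_left=-1, h_right=-1, diff=0 [OK], height=0
  node 31: h_left=-1, h_right=-1, diff=0 [OK], height=0
  node 40: h_left=-1, h_right=-1, diff=0 [OK], height=0
  node 38: h_left=0, h_right=0, diff=0 [OK], height=1
  node 18: h_left=0, h_right=1, diff=1 [OK], height=2
  node 45: h_left=2, h_right=-1, diff=3 [FAIL (|2--1|=3 > 1)], height=3
Node 45 violates the condition: |2 - -1| = 3 > 1.
Result: Not balanced


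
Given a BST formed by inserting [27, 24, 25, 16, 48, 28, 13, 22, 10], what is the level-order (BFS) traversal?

Tree insertion order: [27, 24, 25, 16, 48, 28, 13, 22, 10]
Tree (level-order array): [27, 24, 48, 16, 25, 28, None, 13, 22, None, None, None, None, 10]
BFS from the root, enqueuing left then right child of each popped node:
  queue [27] -> pop 27, enqueue [24, 48], visited so far: [27]
  queue [24, 48] -> pop 24, enqueue [16, 25], visited so far: [27, 24]
  queue [48, 16, 25] -> pop 48, enqueue [28], visited so far: [27, 24, 48]
  queue [16, 25, 28] -> pop 16, enqueue [13, 22], visited so far: [27, 24, 48, 16]
  queue [25, 28, 13, 22] -> pop 25, enqueue [none], visited so far: [27, 24, 48, 16, 25]
  queue [28, 13, 22] -> pop 28, enqueue [none], visited so far: [27, 24, 48, 16, 25, 28]
  queue [13, 22] -> pop 13, enqueue [10], visited so far: [27, 24, 48, 16, 25, 28, 13]
  queue [22, 10] -> pop 22, enqueue [none], visited so far: [27, 24, 48, 16, 25, 28, 13, 22]
  queue [10] -> pop 10, enqueue [none], visited so far: [27, 24, 48, 16, 25, 28, 13, 22, 10]
Result: [27, 24, 48, 16, 25, 28, 13, 22, 10]


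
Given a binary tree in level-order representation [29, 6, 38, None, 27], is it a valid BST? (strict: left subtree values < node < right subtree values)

Level-order array: [29, 6, 38, None, 27]
Validate using subtree bounds (lo, hi): at each node, require lo < value < hi,
then recurse left with hi=value and right with lo=value.
Preorder trace (stopping at first violation):
  at node 29 with bounds (-inf, +inf): OK
  at node 6 with bounds (-inf, 29): OK
  at node 27 with bounds (6, 29): OK
  at node 38 with bounds (29, +inf): OK
No violation found at any node.
Result: Valid BST


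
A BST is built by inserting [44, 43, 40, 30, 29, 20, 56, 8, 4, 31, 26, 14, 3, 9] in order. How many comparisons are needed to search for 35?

Search path for 35: 44 -> 43 -> 40 -> 30 -> 31
Found: False
Comparisons: 5


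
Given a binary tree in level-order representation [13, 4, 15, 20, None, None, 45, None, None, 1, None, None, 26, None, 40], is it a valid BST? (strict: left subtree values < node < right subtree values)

Level-order array: [13, 4, 15, 20, None, None, 45, None, None, 1, None, None, 26, None, 40]
Validate using subtree bounds (lo, hi): at each node, require lo < value < hi,
then recurse left with hi=value and right with lo=value.
Preorder trace (stopping at first violation):
  at node 13 with bounds (-inf, +inf): OK
  at node 4 with bounds (-inf, 13): OK
  at node 20 with bounds (-inf, 4): VIOLATION
Node 20 violates its bound: not (-inf < 20 < 4).
Result: Not a valid BST
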